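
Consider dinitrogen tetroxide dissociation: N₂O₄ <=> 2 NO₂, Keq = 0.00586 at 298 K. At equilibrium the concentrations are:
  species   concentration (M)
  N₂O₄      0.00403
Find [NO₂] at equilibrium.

At equilibrium, Keq = [NO₂]² / [N₂O₄] = 0.00586.
([NO₂])² / (0.00403) = 0.00586
[NO₂]² = 2.36×10⁻⁵ ⇒ [NO₂] = 0.00486 M

[NO₂] = 0.00486 M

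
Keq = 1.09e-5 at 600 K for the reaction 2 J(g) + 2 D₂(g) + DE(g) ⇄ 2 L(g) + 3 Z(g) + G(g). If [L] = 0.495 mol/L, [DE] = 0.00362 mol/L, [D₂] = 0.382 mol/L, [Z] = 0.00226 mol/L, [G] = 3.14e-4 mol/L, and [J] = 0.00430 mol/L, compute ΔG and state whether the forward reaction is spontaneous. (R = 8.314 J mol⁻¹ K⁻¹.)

ΔG = 10.6 kJ/mol; the forward reaction is non-spontaneous

Q = [L]²·[Z]³·[G] / ([J]²·[D₂]²·[DE]) = (0.495)²·(0.00226)³·(3.14e-4) / ((0.00430)²·(0.382)²·(0.00362)) = 9.09e-5
ΔG = RT ln(Q/Keq) = (8.314 J mol⁻¹ K⁻¹)(600 K) × ln(9.09e-5/1.09e-5)
   = (4.988 kJ/mol)(2.121) = 10.6 kJ/mol
ΔG > 0, so the forward reaction is non-spontaneous (proceeds in reverse).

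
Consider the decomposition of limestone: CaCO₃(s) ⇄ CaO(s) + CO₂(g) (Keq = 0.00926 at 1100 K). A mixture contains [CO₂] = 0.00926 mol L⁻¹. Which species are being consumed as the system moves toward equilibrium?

none (at equilibrium)

(CaCO₃, CaO are pure solids — omitted from Q.)
Q = [CO₂] = 0.00926
Q = 0.00926 = Keq; the system is at equilibrium.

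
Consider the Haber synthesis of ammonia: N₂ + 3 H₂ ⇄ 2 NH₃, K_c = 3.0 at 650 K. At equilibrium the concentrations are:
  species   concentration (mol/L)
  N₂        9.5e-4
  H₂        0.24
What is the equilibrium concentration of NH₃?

[NH₃] = 0.0063 mol/L

At equilibrium, K_c = [NH₃]² / ([N₂]·[H₂]³) = 3.0.
([NH₃])² / ((9.5e-4)·(0.24)³) = 3.0
[NH₃]² = 3.94e-5 ⇒ [NH₃] = 0.0063 mol/L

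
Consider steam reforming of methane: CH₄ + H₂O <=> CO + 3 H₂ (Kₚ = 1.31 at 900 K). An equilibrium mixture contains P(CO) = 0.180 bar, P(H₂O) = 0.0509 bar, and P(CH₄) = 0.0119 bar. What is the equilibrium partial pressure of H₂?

P(H₂) = 0.164 bar

At equilibrium, Kₚ = P(CO)·P(H₂)³ / (P(CH₄)·P(H₂O)) = 1.31.
(0.180)·(P(H₂))³ / ((0.0119)·(0.0509)) = 1.31
P(H₂)³ = 0.00441 ⇒ P(H₂) = 0.164 bar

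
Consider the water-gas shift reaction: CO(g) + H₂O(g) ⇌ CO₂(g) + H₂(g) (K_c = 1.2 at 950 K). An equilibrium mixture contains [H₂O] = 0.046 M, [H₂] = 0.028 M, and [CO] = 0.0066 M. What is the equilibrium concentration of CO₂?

[CO₂] = 0.013 M

At equilibrium, K_c = [CO₂]·[H₂] / ([CO]·[H₂O]) = 1.2.
([CO₂])·(0.028) / ((0.0066)·(0.046)) = 1.2
[CO₂] = 0.0130 = 0.013 M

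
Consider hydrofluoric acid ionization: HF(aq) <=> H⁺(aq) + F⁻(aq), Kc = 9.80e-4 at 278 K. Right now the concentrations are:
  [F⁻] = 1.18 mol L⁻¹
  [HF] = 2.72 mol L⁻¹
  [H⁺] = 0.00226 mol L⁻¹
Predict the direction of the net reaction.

neither direction; the system is at equilibrium

Qc = [H⁺]·[F⁻] / [HF] = (0.00226)·(1.18) / (2.72) = 9.80e-4
Qc = 9.80e-4 = Kc, so the system is already at equilibrium.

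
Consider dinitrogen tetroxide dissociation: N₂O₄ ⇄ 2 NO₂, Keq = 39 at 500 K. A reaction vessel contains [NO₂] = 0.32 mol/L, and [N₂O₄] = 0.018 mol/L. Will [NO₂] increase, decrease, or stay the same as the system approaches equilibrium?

Q = [NO₂]² / [N₂O₄] = (0.32)² / (0.018) = 5.7
Q = 5.7 < Keq = 39: net forward reaction.
NO₂ is a product, so it increases.

increase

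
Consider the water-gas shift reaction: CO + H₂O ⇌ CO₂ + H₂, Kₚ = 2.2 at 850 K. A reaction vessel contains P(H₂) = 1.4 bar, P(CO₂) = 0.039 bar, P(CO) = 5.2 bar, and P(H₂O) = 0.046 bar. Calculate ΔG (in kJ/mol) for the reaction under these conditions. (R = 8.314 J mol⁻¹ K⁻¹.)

ΔG = -16.0 kJ/mol

Qₚ = P(CO₂)·P(H₂) / (P(CO)·P(H₂O)) = (0.039)·(1.4) / ((5.2)·(0.046)) = 0.228
ΔG = RT ln(Qₚ/Kₚ) = (8.314 J mol⁻¹ K⁻¹)(850 K) × ln(0.228/2.2)
   = (7.067 kJ/mol)(-2.267) = -16.0 kJ/mol
ΔG < 0, so the forward reaction is spontaneous (proceeds forward).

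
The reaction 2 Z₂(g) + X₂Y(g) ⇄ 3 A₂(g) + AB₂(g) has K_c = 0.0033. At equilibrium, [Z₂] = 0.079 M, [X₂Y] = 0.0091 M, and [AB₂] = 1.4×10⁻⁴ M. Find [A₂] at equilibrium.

At equilibrium, K_c = [A₂]³·[AB₂] / ([Z₂]²·[X₂Y]) = 0.0033.
([A₂])³·(1.4×10⁻⁴) / ((0.079)²·(0.0091)) = 0.0033
[A₂]³ = 0.00134 ⇒ [A₂] = 0.11 M

[A₂] = 0.11 M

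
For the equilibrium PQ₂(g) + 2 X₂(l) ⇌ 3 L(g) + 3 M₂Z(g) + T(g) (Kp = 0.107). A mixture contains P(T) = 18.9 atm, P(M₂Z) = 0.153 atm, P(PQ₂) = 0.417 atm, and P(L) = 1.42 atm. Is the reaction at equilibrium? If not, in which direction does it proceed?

(X₂ is a pure liquid — omitted from Qp.)
Qp = P(L)³·P(M₂Z)³·P(T) / P(PQ₂) = (1.42)³·(0.153)³·(18.9) / (0.417) = 0.465
Qp = 0.465 > Kp = 0.107, so the reverse reaction proceeds.

reverse (toward reactants)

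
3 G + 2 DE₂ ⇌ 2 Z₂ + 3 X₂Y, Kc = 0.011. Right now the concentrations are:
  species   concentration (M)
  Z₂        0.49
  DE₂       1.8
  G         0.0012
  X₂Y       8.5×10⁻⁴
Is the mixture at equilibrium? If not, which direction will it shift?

Qc = [Z₂]²·[X₂Y]³ / ([G]³·[DE₂]²) = (0.49)²·(8.5×10⁻⁴)³ / ((0.0012)³·(1.8)²) = 0.026
Qc = 0.026 > Kc = 0.011: net reverse reaction.

no; Q > K, reaction proceeds in reverse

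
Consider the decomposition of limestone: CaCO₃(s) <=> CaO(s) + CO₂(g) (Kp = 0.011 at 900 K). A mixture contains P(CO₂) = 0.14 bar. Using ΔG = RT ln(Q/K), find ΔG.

(CaCO₃, CaO are pure solids — omitted from Qp.)
Qp = P(CO₂) = 0.140
ΔG = RT ln(Qp/Kp) = (8.314 J mol⁻¹ K⁻¹)(900 K) × ln(0.140/0.011)
   = (7.483 kJ/mol)(2.544) = 19.0 kJ/mol
ΔG > 0, so the forward reaction is non-spontaneous (proceeds in reverse).

ΔG = 19.0 kJ/mol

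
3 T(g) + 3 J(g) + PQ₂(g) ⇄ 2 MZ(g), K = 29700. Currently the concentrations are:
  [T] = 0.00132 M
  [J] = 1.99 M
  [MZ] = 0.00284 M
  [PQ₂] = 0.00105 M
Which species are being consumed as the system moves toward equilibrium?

Q = [MZ]² / ([T]³·[J]³·[PQ₂]) = (0.00284)² / ((0.00132)³·(1.99)³·(0.00105)) = 4.24×10⁵
Q = 4.24×10⁵ > K = 29700: net reverse reaction.

MZ (products)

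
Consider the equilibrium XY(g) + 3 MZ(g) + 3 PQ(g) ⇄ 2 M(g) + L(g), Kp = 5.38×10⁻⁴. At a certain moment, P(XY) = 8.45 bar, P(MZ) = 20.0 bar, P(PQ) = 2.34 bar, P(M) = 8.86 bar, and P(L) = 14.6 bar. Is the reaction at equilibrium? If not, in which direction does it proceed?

to the left

Qp = P(M)²·P(L) / (P(XY)·P(MZ)³·P(PQ)³) = (8.86)²·(14.6) / ((8.45)·(20.0)³·(2.34)³) = 0.00132
Qp = 0.00132 > Kp = 5.38×10⁻⁴, so the reverse reaction proceeds.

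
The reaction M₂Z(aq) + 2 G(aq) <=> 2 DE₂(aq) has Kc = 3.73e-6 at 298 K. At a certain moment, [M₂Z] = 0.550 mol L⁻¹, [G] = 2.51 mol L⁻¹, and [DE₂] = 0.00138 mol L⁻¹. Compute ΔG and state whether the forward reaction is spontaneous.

ΔG = -4.74 kJ/mol; the forward reaction is spontaneous

Qc = [DE₂]² / ([M₂Z]·[G]²) = (0.00138)² / ((0.550)·(2.51)²) = 5.50e-7
ΔG = RT ln(Qc/Kc) = (8.314 J mol⁻¹ K⁻¹)(298 K) × ln(5.50e-7/3.73e-6)
   = (2.478 kJ/mol)(-1.914) = -4.74 kJ/mol
ΔG < 0, so the forward reaction is spontaneous (proceeds forward).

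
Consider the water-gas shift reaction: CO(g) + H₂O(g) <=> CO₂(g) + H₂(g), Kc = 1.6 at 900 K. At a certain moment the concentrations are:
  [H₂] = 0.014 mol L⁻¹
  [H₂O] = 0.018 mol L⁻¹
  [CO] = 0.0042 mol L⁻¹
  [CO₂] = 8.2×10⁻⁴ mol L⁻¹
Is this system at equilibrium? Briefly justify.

no; Q < K, reaction proceeds forward

Qc = [CO₂]·[H₂] / ([CO]·[H₂O]) = (8.2×10⁻⁴)·(0.014) / ((0.0042)·(0.018)) = 0.15
Qc = 0.15 < Kc = 1.6: net forward reaction.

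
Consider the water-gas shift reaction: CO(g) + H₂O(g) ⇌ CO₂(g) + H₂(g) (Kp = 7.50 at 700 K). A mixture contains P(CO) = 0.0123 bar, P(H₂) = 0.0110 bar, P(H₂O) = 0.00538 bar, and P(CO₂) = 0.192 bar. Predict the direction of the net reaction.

Qp = P(CO₂)·P(H₂) / (P(CO)·P(H₂O)) = (0.192)·(0.0110) / ((0.0123)·(0.00538)) = 31.9
Qp = 31.9 > Kp = 7.50, so the reverse reaction proceeds.

in the reverse direction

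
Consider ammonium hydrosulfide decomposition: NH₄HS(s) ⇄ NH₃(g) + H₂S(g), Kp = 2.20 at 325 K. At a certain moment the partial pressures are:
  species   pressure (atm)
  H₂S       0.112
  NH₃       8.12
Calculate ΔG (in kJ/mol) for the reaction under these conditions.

(NH₄HS is a pure solid — omitted from Qp.)
Qp = P(NH₃)·P(H₂S) = (8.12)·(0.112) = 0.909
ΔG = RT ln(Qp/Kp) = (8.314 J mol⁻¹ K⁻¹)(325 K) × ln(0.909/2.20)
   = (2.702 kJ/mol)(-0.8839) = -2.39 kJ/mol
ΔG < 0, so the forward reaction is spontaneous (proceeds forward).

ΔG = -2.39 kJ/mol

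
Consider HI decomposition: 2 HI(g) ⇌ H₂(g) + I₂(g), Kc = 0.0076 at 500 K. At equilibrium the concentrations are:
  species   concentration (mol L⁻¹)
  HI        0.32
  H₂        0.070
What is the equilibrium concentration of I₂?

At equilibrium, Kc = [H₂]·[I₂] / [HI]² = 0.0076.
(0.070)·([I₂]) / (0.32)² = 0.0076
[I₂] = 0.0111 = 0.011 mol L⁻¹

[I₂] = 0.011 mol L⁻¹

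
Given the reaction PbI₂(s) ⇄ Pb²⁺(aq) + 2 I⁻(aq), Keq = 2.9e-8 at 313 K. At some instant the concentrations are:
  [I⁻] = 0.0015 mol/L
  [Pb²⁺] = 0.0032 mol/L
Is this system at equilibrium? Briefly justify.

no; Q < K, reaction proceeds forward

(PbI₂ is a pure solid — omitted from Q.)
Q = [Pb²⁺]·[I⁻]² = (0.0032)·(0.0015)² = 7.2e-9
Q = 7.2e-9 < Keq = 2.9e-8: net forward reaction.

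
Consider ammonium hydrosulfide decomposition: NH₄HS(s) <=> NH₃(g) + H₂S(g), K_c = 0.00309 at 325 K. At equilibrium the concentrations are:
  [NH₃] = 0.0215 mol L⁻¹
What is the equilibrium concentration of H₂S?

[H₂S] = 0.144 mol L⁻¹

(NH₄HS is a pure solid — omitted from K_c.)
At equilibrium, K_c = [NH₃]·[H₂S] = 0.00309.
(0.0215)·([H₂S]) = 0.00309
[H₂S] = 0.144 mol L⁻¹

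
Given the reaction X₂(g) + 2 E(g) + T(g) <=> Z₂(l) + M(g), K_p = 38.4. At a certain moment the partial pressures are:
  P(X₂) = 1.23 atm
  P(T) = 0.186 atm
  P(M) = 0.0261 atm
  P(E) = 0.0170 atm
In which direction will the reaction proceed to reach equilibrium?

(Z₂ is a pure liquid — omitted from Q_p.)
Q_p = P(M) / (P(X₂)·P(E)²·P(T)) = (0.0261) / ((1.23)·(0.0170)²·(0.186)) = 395
Q_p = 395 > K_p = 38.4, so the reverse reaction proceeds.

toward reactants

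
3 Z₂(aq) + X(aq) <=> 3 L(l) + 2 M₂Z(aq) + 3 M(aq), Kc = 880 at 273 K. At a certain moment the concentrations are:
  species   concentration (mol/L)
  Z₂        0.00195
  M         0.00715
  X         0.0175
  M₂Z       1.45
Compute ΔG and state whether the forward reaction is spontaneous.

(L is a pure liquid — omitted from Qc.)
Qc = [M₂Z]²·[M]³ / ([Z₂]³·[X]) = (1.45)²·(0.00715)³ / ((0.00195)³·(0.0175)) = 5920
ΔG = RT ln(Qc/Kc) = (8.314 J mol⁻¹ K⁻¹)(273 K) × ln(5920/880)
   = (2.270 kJ/mol)(1.906) = 4.33 kJ/mol
ΔG > 0, so the forward reaction is non-spontaneous (proceeds in reverse).

ΔG = 4.33 kJ/mol; the forward reaction is non-spontaneous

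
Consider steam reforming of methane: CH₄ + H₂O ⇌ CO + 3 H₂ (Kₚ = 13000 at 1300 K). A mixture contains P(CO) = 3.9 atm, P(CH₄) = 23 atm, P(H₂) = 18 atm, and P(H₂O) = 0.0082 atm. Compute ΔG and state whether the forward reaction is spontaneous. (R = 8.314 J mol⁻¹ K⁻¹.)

ΔG = 24.1 kJ/mol; the forward reaction is non-spontaneous

Qₚ = P(CO)·P(H₂)³ / (P(CH₄)·P(H₂O)) = (3.9)·(18)³ / ((23)·(0.0082)) = 1.21e5
ΔG = RT ln(Qₚ/Kₚ) = (8.314 J mol⁻¹ K⁻¹)(1300 K) × ln(1.21e5/13000)
   = (10.81 kJ/mol)(2.231) = 24.1 kJ/mol
ΔG > 0, so the forward reaction is non-spontaneous (proceeds in reverse).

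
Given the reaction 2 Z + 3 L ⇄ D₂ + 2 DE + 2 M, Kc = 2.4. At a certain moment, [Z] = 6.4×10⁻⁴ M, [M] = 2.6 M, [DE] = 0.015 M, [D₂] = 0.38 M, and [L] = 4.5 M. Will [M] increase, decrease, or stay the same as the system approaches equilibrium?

Qc = [D₂]·[DE]²·[M]² / ([Z]²·[L]³) = (0.38)·(0.015)²·(2.6)² / ((6.4×10⁻⁴)²·(4.5)³) = 15
Qc = 15 > Kc = 2.4: net reverse reaction.
M is a product, so it decreases.

decrease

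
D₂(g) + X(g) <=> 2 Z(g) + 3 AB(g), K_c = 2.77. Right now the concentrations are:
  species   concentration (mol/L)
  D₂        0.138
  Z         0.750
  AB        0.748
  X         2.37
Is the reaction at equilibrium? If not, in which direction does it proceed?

to the right

Q_c = [Z]²·[AB]³ / ([D₂]·[X]) = (0.750)²·(0.748)³ / ((0.138)·(2.37)) = 0.720
Q_c = 0.720 < K_c = 2.77, so the forward reaction proceeds.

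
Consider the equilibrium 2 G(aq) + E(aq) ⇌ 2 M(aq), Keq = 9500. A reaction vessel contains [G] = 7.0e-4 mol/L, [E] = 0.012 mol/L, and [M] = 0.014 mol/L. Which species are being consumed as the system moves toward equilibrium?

M (products)

Q = [M]² / ([G]²·[E]) = (0.014)² / ((7.0e-4)²·(0.012)) = 33000
Q = 33000 > Keq = 9500: net reverse reaction.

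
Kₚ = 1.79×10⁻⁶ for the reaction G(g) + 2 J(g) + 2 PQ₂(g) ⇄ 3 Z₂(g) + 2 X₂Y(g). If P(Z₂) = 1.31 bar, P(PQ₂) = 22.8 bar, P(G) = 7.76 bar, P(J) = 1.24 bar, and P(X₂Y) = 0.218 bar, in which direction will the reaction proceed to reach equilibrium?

Qₚ = P(Z₂)³·P(X₂Y)² / (P(G)·P(J)²·P(PQ₂)²) = (1.31)³·(0.218)² / ((7.76)·(1.24)²·(22.8)²) = 1.72×10⁻⁵
Qₚ = 1.72×10⁻⁵ > Kₚ = 1.79×10⁻⁶, so the reverse reaction proceeds.

to the left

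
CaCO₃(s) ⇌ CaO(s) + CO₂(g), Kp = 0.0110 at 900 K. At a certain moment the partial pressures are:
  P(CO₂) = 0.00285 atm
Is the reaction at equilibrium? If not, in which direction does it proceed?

in the forward direction

(CaCO₃, CaO are pure solids — omitted from Qp.)
Qp = P(CO₂) = 0.00285
Qp = 0.00285 < Kp = 0.0110, so the forward reaction proceeds.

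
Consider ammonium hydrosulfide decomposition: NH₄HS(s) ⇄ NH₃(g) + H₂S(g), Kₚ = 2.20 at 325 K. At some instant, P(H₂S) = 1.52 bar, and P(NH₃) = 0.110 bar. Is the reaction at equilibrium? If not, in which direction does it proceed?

(NH₄HS is a pure solid — omitted from Qₚ.)
Qₚ = P(NH₃)·P(H₂S) = (0.110)·(1.52) = 0.167
Qₚ = 0.167 < Kₚ = 2.20, so the forward reaction proceeds.

toward products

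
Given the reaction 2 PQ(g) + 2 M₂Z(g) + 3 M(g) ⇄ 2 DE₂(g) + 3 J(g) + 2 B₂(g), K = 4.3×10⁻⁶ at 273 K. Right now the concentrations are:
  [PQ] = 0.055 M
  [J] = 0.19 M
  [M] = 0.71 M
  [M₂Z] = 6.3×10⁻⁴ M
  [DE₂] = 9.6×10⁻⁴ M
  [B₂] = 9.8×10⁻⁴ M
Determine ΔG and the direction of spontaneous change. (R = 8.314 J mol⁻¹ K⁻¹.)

ΔG = 2.70 kJ/mol; the forward reaction is non-spontaneous

Q = [DE₂]²·[J]³·[B₂]² / ([PQ]²·[M₂Z]²·[M]³) = (9.6×10⁻⁴)²·(0.19)³·(9.8×10⁻⁴)² / ((0.055)²·(6.3×10⁻⁴)²·(0.71)³) = 1.41×10⁻⁵
ΔG = RT ln(Q/K) = (8.314 J mol⁻¹ K⁻¹)(273 K) × ln(1.41×10⁻⁵/4.3×10⁻⁶)
   = (2.270 kJ/mol)(1.188) = 2.70 kJ/mol
ΔG > 0, so the forward reaction is non-spontaneous (proceeds in reverse).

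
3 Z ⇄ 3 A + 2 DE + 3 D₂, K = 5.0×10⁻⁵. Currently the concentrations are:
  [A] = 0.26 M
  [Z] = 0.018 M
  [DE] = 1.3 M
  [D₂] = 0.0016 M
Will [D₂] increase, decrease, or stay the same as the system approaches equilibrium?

Q = [A]³·[DE]²·[D₂]³ / [Z]³ = (0.26)³·(1.3)²·(0.0016)³ / (0.018)³ = 2.1×10⁻⁵
Q = 2.1×10⁻⁵ < K = 5.0×10⁻⁵: net forward reaction.
D₂ is a product, so it increases.

increase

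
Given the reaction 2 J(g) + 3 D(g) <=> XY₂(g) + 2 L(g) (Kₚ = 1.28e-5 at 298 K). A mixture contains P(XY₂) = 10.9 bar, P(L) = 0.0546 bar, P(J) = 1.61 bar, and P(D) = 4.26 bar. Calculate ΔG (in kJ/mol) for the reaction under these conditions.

Qₚ = P(XY₂)·P(L)² / (P(J)²·P(D)³) = (10.9)·(0.0546)² / ((1.61)²·(4.26)³) = 1.62e-4
ΔG = RT ln(Qₚ/Kₚ) = (8.314 J mol⁻¹ K⁻¹)(298 K) × ln(1.62e-4/1.28e-5)
   = (2.478 kJ/mol)(2.538) = 6.29 kJ/mol
ΔG > 0, so the forward reaction is non-spontaneous (proceeds in reverse).

ΔG = 6.29 kJ/mol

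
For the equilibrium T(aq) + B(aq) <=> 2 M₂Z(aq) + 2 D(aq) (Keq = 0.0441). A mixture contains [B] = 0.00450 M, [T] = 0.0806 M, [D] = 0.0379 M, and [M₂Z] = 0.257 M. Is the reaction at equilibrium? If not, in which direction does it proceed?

Q = [M₂Z]²·[D]² / ([T]·[B]) = (0.257)²·(0.0379)² / ((0.0806)·(0.00450)) = 0.262
Q = 0.262 > Keq = 0.0441, so the reverse reaction proceeds.

toward reactants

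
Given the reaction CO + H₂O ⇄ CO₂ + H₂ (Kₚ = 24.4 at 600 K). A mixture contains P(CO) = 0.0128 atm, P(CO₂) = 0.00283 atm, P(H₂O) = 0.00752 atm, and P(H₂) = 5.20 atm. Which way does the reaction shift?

Qₚ = P(CO₂)·P(H₂) / (P(CO)·P(H₂O)) = (0.00283)·(5.20) / ((0.0128)·(0.00752)) = 153
Qₚ = 153 > Kₚ = 24.4, so the reverse reaction proceeds.

in the reverse direction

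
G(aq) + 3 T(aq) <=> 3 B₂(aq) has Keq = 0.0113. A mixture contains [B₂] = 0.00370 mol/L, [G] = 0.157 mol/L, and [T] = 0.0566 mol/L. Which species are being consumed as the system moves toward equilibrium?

G, T (reactants)

Q = [B₂]³ / ([G]·[T]³) = (0.00370)³ / ((0.157)·(0.0566)³) = 0.00178
Q = 0.00178 < Keq = 0.0113: net forward reaction.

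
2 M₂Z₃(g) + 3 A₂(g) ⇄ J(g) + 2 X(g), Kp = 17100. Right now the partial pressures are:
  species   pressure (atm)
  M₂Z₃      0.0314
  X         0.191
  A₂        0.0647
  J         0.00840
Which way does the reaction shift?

Qp = P(J)·P(X)² / (P(M₂Z₃)²·P(A₂)³) = (0.00840)·(0.191)² / ((0.0314)²·(0.0647)³) = 1150
Qp = 1150 < Kp = 17100, so the forward reaction proceeds.

in the forward direction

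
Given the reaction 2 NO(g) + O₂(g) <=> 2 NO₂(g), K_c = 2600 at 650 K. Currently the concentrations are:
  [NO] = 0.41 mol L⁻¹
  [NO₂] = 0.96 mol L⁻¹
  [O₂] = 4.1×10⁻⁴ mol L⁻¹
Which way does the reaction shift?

to the left

Q_c = [NO₂]² / ([NO]²·[O₂]) = (0.96)² / ((0.41)²·(4.1×10⁻⁴)) = 13000
Q_c = 13000 > K_c = 2600, so the reverse reaction proceeds.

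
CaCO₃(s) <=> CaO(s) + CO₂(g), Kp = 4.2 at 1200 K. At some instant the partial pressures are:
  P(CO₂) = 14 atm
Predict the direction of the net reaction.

(CaCO₃, CaO are pure solids — omitted from Qp.)
Qp = P(CO₂) = 14
Qp = 14 > Kp = 4.2, so the reverse reaction proceeds.

reverse (toward reactants)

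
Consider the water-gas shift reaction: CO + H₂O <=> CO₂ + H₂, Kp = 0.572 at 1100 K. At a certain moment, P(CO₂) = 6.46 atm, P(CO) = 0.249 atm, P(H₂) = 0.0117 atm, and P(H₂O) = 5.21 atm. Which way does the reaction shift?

Qp = P(CO₂)·P(H₂) / (P(CO)·P(H₂O)) = (6.46)·(0.0117) / ((0.249)·(5.21)) = 0.0583
Qp = 0.0583 < Kp = 0.572, so the forward reaction proceeds.

toward products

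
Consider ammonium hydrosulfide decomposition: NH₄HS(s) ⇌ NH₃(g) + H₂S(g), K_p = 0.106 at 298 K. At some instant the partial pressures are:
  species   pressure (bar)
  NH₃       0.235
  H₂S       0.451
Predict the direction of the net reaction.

(NH₄HS is a pure solid — omitted from Q_p.)
Q_p = P(NH₃)·P(H₂S) = (0.235)·(0.451) = 0.106
Q_p = 0.106 = K_p, so the system is already at equilibrium.

no net change (already at equilibrium)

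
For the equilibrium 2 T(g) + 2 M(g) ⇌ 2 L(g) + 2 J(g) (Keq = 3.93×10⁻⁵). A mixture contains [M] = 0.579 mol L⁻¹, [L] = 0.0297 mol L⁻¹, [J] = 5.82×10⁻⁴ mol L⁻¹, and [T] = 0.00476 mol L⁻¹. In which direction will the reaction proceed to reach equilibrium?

Q = [L]²·[J]² / ([T]²·[M]²) = (0.0297)²·(5.82×10⁻⁴)² / ((0.00476)²·(0.579)²) = 3.93×10⁻⁵
Q = 3.93×10⁻⁵ = Keq, so the system is already at equilibrium.

no net change (already at equilibrium)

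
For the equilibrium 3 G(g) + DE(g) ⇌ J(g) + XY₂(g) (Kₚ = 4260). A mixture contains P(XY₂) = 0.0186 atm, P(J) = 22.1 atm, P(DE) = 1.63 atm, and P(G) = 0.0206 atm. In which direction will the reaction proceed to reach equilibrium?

in the reverse direction

Qₚ = P(J)·P(XY₂) / (P(G)³·P(DE)) = (22.1)·(0.0186) / ((0.0206)³·(1.63)) = 28800
Qₚ = 28800 > Kₚ = 4260, so the reverse reaction proceeds.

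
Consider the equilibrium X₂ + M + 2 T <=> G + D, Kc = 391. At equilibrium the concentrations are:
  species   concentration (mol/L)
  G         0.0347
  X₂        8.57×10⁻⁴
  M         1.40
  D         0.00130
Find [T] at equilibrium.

At equilibrium, Kc = [G]·[D] / ([X₂]·[M]·[T]²) = 391.
(0.0347)·(0.00130) / ((8.57×10⁻⁴)·(1.40)·([T])²) = 391
[T]² = 9.62×10⁻⁵ ⇒ [T] = 0.00981 mol/L

[T] = 0.00981 mol/L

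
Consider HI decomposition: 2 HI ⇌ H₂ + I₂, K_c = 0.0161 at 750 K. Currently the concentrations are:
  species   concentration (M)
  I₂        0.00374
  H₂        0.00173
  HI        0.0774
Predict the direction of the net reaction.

in the forward direction

Q_c = [H₂]·[I₂] / [HI]² = (0.00173)·(0.00374) / (0.0774)² = 0.00108
Q_c = 0.00108 < K_c = 0.0161, so the forward reaction proceeds.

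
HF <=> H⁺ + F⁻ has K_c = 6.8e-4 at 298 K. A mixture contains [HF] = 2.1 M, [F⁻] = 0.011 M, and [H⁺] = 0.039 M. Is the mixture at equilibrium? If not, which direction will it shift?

Q_c = [H⁺]·[F⁻] / [HF] = (0.039)·(0.011) / (2.1) = 2.0e-4
Q_c = 2.0e-4 < K_c = 6.8e-4: net forward reaction.

no; Q < K, reaction proceeds forward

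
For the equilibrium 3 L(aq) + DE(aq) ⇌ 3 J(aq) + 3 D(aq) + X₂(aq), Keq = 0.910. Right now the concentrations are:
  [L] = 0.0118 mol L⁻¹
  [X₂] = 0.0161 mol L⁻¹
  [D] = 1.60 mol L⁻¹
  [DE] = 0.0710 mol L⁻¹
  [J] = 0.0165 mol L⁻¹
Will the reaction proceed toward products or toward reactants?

to the left

Q = [J]³·[D]³·[X₂] / ([L]³·[DE]) = (0.0165)³·(1.60)³·(0.0161) / ((0.0118)³·(0.0710)) = 2.54
Q = 2.54 > Keq = 0.910, so the reverse reaction proceeds.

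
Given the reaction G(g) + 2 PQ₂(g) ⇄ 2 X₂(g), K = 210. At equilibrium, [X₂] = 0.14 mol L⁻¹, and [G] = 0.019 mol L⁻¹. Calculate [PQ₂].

[PQ₂] = 0.070 mol L⁻¹

At equilibrium, K = [X₂]² / ([G]·[PQ₂]²) = 210.
(0.14)² / ((0.019)·([PQ₂])²) = 210
[PQ₂]² = 0.00491 ⇒ [PQ₂] = 0.070 mol L⁻¹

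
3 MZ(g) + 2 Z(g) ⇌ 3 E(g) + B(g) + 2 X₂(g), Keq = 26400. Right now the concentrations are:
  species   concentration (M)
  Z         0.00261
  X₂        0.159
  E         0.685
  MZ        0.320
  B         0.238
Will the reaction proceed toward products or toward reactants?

Q = [E]³·[B]·[X₂]² / ([MZ]³·[Z]²) = (0.685)³·(0.238)·(0.159)² / ((0.320)³·(0.00261)²) = 8660
Q = 8660 < Keq = 26400, so the forward reaction proceeds.

forward (toward products)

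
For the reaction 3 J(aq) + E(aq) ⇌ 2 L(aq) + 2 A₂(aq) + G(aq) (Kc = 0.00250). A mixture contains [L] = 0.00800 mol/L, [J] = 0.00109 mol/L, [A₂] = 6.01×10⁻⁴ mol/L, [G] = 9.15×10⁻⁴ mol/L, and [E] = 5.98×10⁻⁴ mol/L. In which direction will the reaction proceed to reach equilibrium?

in the reverse direction

Qc = [L]²·[A₂]²·[G] / ([J]³·[E]) = (0.00800)²·(6.01×10⁻⁴)²·(9.15×10⁻⁴) / ((0.00109)³·(5.98×10⁻⁴)) = 0.0273
Qc = 0.0273 > Kc = 0.00250, so the reverse reaction proceeds.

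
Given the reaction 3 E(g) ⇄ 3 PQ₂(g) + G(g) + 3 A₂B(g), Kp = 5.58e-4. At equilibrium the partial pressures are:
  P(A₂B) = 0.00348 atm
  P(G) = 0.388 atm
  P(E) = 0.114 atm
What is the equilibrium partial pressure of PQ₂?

P(PQ₂) = 3.70 atm

At equilibrium, Kp = P(PQ₂)³·P(G)·P(A₂B)³ / P(E)³ = 5.58e-4.
(P(PQ₂))³·(0.388)·(0.00348)³ / (0.114)³ = 5.58e-4
P(PQ₂)³ = 50.6 ⇒ P(PQ₂) = 3.70 atm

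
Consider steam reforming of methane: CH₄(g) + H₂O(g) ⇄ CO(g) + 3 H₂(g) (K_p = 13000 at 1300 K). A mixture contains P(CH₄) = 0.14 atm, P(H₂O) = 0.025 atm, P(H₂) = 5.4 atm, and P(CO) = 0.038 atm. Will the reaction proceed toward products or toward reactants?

toward products

Q_p = P(CO)·P(H₂)³ / (P(CH₄)·P(H₂O)) = (0.038)·(5.4)³ / ((0.14)·(0.025)) = 1700
Q_p = 1700 < K_p = 13000, so the forward reaction proceeds.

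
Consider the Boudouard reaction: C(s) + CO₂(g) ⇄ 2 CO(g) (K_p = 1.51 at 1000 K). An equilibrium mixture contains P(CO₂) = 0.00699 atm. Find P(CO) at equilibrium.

(C is a pure solid — omitted from K_p.)
At equilibrium, K_p = P(CO)² / P(CO₂) = 1.51.
(P(CO))² / (0.00699) = 1.51
P(CO)² = 0.0106 ⇒ P(CO) = 0.103 atm

P(CO) = 0.103 atm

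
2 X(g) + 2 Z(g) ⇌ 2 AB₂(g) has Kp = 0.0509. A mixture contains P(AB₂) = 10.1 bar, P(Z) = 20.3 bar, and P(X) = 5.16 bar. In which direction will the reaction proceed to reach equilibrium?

Qp = P(AB₂)² / (P(X)²·P(Z)²) = (10.1)² / ((5.16)²·(20.3)²) = 0.00930
Qp = 0.00930 < Kp = 0.0509, so the forward reaction proceeds.

forward (toward products)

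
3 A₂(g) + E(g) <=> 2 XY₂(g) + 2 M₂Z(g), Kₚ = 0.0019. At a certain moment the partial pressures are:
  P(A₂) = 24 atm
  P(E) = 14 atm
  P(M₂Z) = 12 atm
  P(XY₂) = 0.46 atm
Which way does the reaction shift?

Qₚ = P(XY₂)²·P(M₂Z)² / (P(A₂)³·P(E)) = (0.46)²·(12)² / ((24)³·(14)) = 1.6×10⁻⁴
Qₚ = 1.6×10⁻⁴ < Kₚ = 0.0019, so the forward reaction proceeds.

to the right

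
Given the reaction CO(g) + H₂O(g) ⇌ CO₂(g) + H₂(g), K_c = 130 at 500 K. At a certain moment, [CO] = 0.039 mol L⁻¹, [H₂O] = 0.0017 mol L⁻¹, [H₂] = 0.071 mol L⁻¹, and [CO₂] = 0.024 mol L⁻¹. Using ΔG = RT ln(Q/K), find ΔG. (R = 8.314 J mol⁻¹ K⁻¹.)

Q_c = [CO₂]·[H₂] / ([CO]·[H₂O]) = (0.024)·(0.071) / ((0.039)·(0.0017)) = 25.7
ΔG = RT ln(Q_c/K_c) = (8.314 J mol⁻¹ K⁻¹)(500 K) × ln(25.7/130)
   = (4.157 kJ/mol)(-1.621) = -6.74 kJ/mol
ΔG < 0, so the forward reaction is spontaneous (proceeds forward).

ΔG = -6.74 kJ/mol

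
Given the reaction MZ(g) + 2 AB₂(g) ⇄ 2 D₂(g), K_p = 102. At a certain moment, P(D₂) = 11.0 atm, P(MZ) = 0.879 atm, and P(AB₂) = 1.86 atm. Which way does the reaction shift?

forward (toward products)

Q_p = P(D₂)² / (P(MZ)·P(AB₂)²) = (11.0)² / ((0.879)·(1.86)²) = 39.8
Q_p = 39.8 < K_p = 102, so the forward reaction proceeds.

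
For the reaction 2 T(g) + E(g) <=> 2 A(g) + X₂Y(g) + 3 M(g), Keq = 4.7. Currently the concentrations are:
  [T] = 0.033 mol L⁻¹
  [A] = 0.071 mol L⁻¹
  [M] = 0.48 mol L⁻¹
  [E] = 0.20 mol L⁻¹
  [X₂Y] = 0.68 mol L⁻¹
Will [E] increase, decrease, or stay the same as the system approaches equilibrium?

Q = [A]²·[X₂Y]·[M]³ / ([T]²·[E]) = (0.071)²·(0.68)·(0.48)³ / ((0.033)²·(0.20)) = 1.7
Q = 1.7 < Keq = 4.7: net forward reaction.
E is a reactant, so it decreases.

decrease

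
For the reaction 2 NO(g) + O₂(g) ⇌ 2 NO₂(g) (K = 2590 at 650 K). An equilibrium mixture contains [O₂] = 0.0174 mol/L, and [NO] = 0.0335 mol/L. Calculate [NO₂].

[NO₂] = 0.225 mol/L

At equilibrium, K = [NO₂]² / ([NO]²·[O₂]) = 2590.
([NO₂])² / ((0.0335)²·(0.0174)) = 2590
[NO₂]² = 0.0506 ⇒ [NO₂] = 0.225 mol/L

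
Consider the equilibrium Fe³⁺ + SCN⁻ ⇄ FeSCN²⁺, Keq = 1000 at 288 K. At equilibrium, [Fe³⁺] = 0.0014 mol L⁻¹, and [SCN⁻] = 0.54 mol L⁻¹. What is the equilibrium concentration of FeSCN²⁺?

At equilibrium, Keq = [FeSCN²⁺] / ([Fe³⁺]·[SCN⁻]) = 1000.
([FeSCN²⁺]) / ((0.0014)·(0.54)) = 1000
[FeSCN²⁺] = 0.756 = 0.76 mol L⁻¹

[FeSCN²⁺] = 0.76 mol L⁻¹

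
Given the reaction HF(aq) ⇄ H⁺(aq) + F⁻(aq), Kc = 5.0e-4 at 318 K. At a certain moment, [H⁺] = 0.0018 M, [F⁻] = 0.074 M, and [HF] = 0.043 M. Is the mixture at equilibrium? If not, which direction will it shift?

no; Q > K, reaction proceeds in reverse

Qc = [H⁺]·[F⁻] / [HF] = (0.0018)·(0.074) / (0.043) = 0.0031
Qc = 0.0031 > Kc = 5.0e-4: net reverse reaction.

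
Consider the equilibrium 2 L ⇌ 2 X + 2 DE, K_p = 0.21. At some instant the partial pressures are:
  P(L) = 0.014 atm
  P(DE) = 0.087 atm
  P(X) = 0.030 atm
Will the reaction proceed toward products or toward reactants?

toward products

Q_p = P(X)²·P(DE)² / P(L)² = (0.030)²·(0.087)² / (0.014)² = 0.035
Q_p = 0.035 < K_p = 0.21, so the forward reaction proceeds.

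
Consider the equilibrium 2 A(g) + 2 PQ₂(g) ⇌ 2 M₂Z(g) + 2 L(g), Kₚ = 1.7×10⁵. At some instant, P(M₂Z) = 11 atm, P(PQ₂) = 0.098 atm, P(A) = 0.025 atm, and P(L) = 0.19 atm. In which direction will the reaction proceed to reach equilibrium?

Qₚ = P(M₂Z)²·P(L)² / (P(A)²·P(PQ₂)²) = (11)²·(0.19)² / ((0.025)²·(0.098)²) = 7.3×10⁵
Qₚ = 7.3×10⁵ > Kₚ = 1.7×10⁵, so the reverse reaction proceeds.

toward reactants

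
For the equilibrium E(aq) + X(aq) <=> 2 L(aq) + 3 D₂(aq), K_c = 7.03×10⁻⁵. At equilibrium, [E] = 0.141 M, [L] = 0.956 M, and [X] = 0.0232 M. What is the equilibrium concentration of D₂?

[D₂] = 0.00631 M

At equilibrium, K_c = [L]²·[D₂]³ / ([E]·[X]) = 7.03×10⁻⁵.
(0.956)²·([D₂])³ / ((0.141)·(0.0232)) = 7.03×10⁻⁵
[D₂]³ = 2.52×10⁻⁷ ⇒ [D₂] = 0.00631 M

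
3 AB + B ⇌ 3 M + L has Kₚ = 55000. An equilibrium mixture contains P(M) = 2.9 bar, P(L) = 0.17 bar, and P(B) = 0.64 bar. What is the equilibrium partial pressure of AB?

At equilibrium, Kₚ = P(M)³·P(L) / (P(AB)³·P(B)) = 55000.
(2.9)³·(0.17) / ((P(AB))³·(0.64)) = 55000
P(AB)³ = 1.18×10⁻⁴ ⇒ P(AB) = 0.049 bar

P(AB) = 0.049 bar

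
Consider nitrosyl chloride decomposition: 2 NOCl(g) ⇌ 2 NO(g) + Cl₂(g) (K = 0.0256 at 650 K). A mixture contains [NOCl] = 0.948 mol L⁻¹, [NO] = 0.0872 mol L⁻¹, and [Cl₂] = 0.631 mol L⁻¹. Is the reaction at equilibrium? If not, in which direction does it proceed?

forward (toward products)

Q = [NO]²·[Cl₂] / [NOCl]² = (0.0872)²·(0.631) / (0.948)² = 0.00534
Q = 0.00534 < K = 0.0256, so the forward reaction proceeds.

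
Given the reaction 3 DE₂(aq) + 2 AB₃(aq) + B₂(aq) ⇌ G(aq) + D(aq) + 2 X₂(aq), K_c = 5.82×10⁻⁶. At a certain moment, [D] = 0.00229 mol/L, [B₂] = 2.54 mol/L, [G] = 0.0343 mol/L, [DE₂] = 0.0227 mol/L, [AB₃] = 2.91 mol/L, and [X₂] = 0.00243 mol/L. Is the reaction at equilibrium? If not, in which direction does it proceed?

Q_c = [G]·[D]·[X₂]² / ([DE₂]³·[AB₃]²·[B₂]) = (0.0343)·(0.00229)·(0.00243)² / ((0.0227)³·(2.91)²·(2.54)) = 1.84×10⁻⁶
Q_c = 1.84×10⁻⁶ < K_c = 5.82×10⁻⁶, so the forward reaction proceeds.

forward (toward products)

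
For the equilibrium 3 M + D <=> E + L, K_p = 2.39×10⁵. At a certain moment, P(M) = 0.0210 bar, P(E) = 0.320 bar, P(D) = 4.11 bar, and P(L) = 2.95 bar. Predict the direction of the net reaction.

Q_p = P(E)·P(L) / (P(M)³·P(D)) = (0.320)·(2.95) / ((0.0210)³·(4.11)) = 24800
Q_p = 24800 < K_p = 2.39×10⁵, so the forward reaction proceeds.

to the right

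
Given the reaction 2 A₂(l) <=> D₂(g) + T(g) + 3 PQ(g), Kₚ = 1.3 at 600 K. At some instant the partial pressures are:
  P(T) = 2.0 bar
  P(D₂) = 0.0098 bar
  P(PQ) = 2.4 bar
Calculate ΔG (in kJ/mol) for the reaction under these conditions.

(A₂ is a pure liquid — omitted from Qₚ.)
Qₚ = P(D₂)·P(T)·P(PQ)³ = (0.0098)·(2.0)·(2.4)³ = 0.271
ΔG = RT ln(Qₚ/Kₚ) = (8.314 J mol⁻¹ K⁻¹)(600 K) × ln(0.271/1.3)
   = (4.988 kJ/mol)(-1.568) = -7.82 kJ/mol
ΔG < 0, so the forward reaction is spontaneous (proceeds forward).

ΔG = -7.82 kJ/mol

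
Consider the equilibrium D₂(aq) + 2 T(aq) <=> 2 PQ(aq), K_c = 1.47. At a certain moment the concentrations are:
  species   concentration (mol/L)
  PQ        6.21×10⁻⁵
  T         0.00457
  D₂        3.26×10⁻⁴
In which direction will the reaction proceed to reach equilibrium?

forward (toward products)

Q_c = [PQ]² / ([D₂]·[T]²) = (6.21×10⁻⁵)² / ((3.26×10⁻⁴)·(0.00457)²) = 0.566
Q_c = 0.566 < K_c = 1.47, so the forward reaction proceeds.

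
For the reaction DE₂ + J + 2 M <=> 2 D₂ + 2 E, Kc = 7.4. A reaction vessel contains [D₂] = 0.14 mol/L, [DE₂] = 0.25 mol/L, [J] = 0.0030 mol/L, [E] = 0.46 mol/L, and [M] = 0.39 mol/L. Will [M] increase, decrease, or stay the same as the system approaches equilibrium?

increase

Qc = [D₂]²·[E]² / ([DE₂]·[J]·[M]²) = (0.14)²·(0.46)² / ((0.25)·(0.0030)·(0.39)²) = 36
Qc = 36 > Kc = 7.4: net reverse reaction.
M is a reactant, so it increases.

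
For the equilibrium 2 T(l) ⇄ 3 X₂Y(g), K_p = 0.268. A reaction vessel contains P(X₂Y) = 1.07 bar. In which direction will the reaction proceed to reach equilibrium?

in the reverse direction

(T is a pure liquid — omitted from Q_p.)
Q_p = P(X₂Y)³ = (1.07)³ = 1.23
Q_p = 1.23 > K_p = 0.268, so the reverse reaction proceeds.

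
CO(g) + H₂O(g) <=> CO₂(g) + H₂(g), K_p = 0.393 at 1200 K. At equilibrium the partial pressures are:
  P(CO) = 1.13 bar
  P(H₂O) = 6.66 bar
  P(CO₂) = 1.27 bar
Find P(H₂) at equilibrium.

At equilibrium, K_p = P(CO₂)·P(H₂) / (P(CO)·P(H₂O)) = 0.393.
(1.27)·(P(H₂)) / ((1.13)·(6.66)) = 0.393
P(H₂) = 2.33 bar

P(H₂) = 2.33 bar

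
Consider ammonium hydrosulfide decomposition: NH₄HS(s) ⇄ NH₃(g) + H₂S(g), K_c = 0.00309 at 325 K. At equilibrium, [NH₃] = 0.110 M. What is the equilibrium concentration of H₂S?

(NH₄HS is a pure solid — omitted from K_c.)
At equilibrium, K_c = [NH₃]·[H₂S] = 0.00309.
(0.110)·([H₂S]) = 0.00309
[H₂S] = 0.0281 M

[H₂S] = 0.0281 M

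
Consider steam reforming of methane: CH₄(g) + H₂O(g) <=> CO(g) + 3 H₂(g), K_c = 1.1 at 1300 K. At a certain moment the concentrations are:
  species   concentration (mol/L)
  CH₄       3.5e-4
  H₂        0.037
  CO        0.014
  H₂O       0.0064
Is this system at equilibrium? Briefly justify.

Q_c = [CO]·[H₂]³ / ([CH₄]·[H₂O]) = (0.014)·(0.037)³ / ((3.5e-4)·(0.0064)) = 0.32
Q_c = 0.32 < K_c = 1.1: net forward reaction.

no; Q < K, reaction proceeds forward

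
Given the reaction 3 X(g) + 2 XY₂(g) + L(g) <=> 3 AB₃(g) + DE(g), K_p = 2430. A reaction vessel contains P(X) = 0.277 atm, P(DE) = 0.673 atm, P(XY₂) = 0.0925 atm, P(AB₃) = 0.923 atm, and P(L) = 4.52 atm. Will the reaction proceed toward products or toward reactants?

forward (toward products)

Q_p = P(AB₃)³·P(DE) / (P(X)³·P(XY₂)²·P(L)) = (0.923)³·(0.673) / ((0.277)³·(0.0925)²·(4.52)) = 644
Q_p = 644 < K_p = 2430, so the forward reaction proceeds.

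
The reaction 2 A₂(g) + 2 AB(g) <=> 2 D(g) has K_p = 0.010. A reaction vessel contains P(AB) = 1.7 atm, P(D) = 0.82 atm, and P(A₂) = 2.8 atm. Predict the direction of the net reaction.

Q_p = P(D)² / (P(A₂)²·P(AB)²) = (0.82)² / ((2.8)²·(1.7)²) = 0.030
Q_p = 0.030 > K_p = 0.010, so the reverse reaction proceeds.

in the reverse direction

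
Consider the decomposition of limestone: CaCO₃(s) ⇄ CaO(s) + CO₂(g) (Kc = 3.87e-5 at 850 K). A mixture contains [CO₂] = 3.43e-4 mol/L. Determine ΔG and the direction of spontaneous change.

(CaCO₃, CaO are pure solids — omitted from Qc.)
Qc = [CO₂] = 3.43e-4
ΔG = RT ln(Qc/Kc) = (8.314 J mol⁻¹ K⁻¹)(850 K) × ln(3.43e-4/3.87e-5)
   = (7.067 kJ/mol)(2.182) = 15.4 kJ/mol
ΔG > 0, so the forward reaction is non-spontaneous (proceeds in reverse).

ΔG = 15.4 kJ/mol; the forward reaction is non-spontaneous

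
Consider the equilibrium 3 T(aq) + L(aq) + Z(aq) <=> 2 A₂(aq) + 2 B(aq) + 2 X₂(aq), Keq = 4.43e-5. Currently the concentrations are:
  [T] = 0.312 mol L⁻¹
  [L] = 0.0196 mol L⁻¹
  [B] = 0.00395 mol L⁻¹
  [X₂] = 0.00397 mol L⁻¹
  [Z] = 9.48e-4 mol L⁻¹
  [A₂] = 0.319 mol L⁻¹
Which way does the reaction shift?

Q = [A₂]²·[B]²·[X₂]² / ([T]³·[L]·[Z]) = (0.319)²·(0.00395)²·(0.00397)² / ((0.312)³·(0.0196)·(9.48e-4)) = 4.43e-5
Q = 4.43e-5 = Keq, so the system is already at equilibrium.

neither direction; the system is at equilibrium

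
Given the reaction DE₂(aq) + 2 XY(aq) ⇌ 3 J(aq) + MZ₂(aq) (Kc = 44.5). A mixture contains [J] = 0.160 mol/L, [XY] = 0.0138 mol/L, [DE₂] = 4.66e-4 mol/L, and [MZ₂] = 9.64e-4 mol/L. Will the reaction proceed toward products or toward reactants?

neither direction; the system is at equilibrium

Qc = [J]³·[MZ₂] / ([DE₂]·[XY]²) = (0.160)³·(9.64e-4) / ((4.66e-4)·(0.0138)²) = 44.5
Qc = 44.5 = Kc, so the system is already at equilibrium.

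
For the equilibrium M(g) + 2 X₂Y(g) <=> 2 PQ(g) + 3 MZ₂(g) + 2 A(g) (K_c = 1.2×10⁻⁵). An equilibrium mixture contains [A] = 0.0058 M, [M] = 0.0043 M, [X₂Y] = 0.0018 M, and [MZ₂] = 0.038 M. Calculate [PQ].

At equilibrium, K_c = [PQ]²·[MZ₂]³·[A]² / ([M]·[X₂Y]²) = 1.2×10⁻⁵.
([PQ])²·(0.038)³·(0.0058)² / ((0.0043)·(0.0018)²) = 1.2×10⁻⁵
[PQ]² = 9.06×10⁻⁵ ⇒ [PQ] = 0.0095 M

[PQ] = 0.0095 M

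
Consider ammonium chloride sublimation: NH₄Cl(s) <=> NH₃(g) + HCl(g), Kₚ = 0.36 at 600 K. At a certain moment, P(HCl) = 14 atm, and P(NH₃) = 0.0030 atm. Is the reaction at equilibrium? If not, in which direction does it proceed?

to the right

(NH₄Cl is a pure solid — omitted from Qₚ.)
Qₚ = P(NH₃)·P(HCl) = (0.0030)·(14) = 0.042
Qₚ = 0.042 < Kₚ = 0.36, so the forward reaction proceeds.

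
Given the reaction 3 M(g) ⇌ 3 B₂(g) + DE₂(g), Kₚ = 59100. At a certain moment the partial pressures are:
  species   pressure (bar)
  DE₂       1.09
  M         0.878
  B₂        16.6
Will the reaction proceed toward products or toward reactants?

Qₚ = P(B₂)³·P(DE₂) / P(M)³ = (16.6)³·(1.09) / (0.878)³ = 7370
Qₚ = 7370 < Kₚ = 59100, so the forward reaction proceeds.

in the forward direction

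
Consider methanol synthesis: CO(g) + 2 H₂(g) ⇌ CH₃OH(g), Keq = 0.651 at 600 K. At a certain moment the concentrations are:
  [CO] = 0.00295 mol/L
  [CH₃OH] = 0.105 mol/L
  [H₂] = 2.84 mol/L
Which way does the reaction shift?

Q = [CH₃OH] / ([CO]·[H₂]²) = (0.105) / ((0.00295)·(2.84)²) = 4.41
Q = 4.41 > Keq = 0.651, so the reverse reaction proceeds.

toward reactants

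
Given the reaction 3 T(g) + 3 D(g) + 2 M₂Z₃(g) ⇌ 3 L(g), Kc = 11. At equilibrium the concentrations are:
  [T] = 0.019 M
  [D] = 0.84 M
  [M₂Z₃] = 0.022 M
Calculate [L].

[L] = 0.0028 M

At equilibrium, Kc = [L]³ / ([T]³·[D]³·[M₂Z₃]²) = 11.
([L])³ / ((0.019)³·(0.84)³·(0.022)²) = 11
[L]³ = 2.16e-8 ⇒ [L] = 0.0028 M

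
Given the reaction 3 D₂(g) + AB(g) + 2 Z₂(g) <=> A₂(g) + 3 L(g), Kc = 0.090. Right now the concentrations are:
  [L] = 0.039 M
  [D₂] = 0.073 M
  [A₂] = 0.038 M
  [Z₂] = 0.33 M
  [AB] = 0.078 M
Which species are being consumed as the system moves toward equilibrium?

A₂, L (products)

Qc = [A₂]·[L]³ / ([D₂]³·[AB]·[Z₂]²) = (0.038)·(0.039)³ / ((0.073)³·(0.078)·(0.33)²) = 0.68
Qc = 0.68 > Kc = 0.090: net reverse reaction.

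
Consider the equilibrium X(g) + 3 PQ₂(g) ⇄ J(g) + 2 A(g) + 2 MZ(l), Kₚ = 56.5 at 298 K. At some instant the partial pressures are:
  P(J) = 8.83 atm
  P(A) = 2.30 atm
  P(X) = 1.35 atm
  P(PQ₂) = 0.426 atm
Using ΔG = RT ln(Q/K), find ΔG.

ΔG = 5.13 kJ/mol

(MZ is a pure liquid — omitted from Qₚ.)
Qₚ = P(J)·P(A)² / (P(X)·P(PQ₂)³) = (8.83)·(2.30)² / ((1.35)·(0.426)³) = 448
ΔG = RT ln(Qₚ/Kₚ) = (8.314 J mol⁻¹ K⁻¹)(298 K) × ln(448/56.5)
   = (2.478 kJ/mol)(2.071) = 5.13 kJ/mol
ΔG > 0, so the forward reaction is non-spontaneous (proceeds in reverse).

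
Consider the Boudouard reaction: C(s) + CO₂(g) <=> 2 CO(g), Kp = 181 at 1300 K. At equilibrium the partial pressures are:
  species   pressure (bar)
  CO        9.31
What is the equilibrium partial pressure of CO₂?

P(CO₂) = 0.479 bar

(C is a pure solid — omitted from Kp.)
At equilibrium, Kp = P(CO)² / P(CO₂) = 181.
(9.31)² / (P(CO₂)) = 181
P(CO₂) = 0.479 bar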